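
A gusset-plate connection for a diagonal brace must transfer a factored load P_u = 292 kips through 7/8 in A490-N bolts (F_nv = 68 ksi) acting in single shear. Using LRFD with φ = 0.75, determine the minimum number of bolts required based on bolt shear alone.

A_b = π·0.875²/4 = 0.6013 in².
Per-bolt design strength φR_n = 0.75 × 68 × 0.6013 × 1 = 30.67 kips.
n ≥ 292 / 30.67 = 9.522 → use 10 bolts.

10 bolts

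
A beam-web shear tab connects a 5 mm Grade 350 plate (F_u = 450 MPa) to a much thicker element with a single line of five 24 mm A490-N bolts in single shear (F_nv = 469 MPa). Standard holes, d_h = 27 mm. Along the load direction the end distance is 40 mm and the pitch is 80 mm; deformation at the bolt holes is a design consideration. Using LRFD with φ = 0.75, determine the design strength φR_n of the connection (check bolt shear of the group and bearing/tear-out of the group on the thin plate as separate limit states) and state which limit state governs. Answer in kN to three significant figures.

442 kN (bearing governs)

Bolt shear: A_b = π·24²/4 = 452.4 mm²; R_n = 469 × 452.4 × 5 × 1 / 1000 = 1061 kN → 0.75 × 1061 = 796 kN.
Bearing (1.2 l_c t F_u ≤ 2.4 d t F_u): upper limit = 2.4·24·5·450 / 1000 = 129.6 kN.
  Edge l_c = 40 − 27/2 = 26.5 → r_n = 71.55 kN; interior l_c = 80 − 27 = 53 → r_n = 129.6 kN.
  R_n,bearing = 1·71.55 + 4·129.6 = 589.9 kN → 0.75 × 589.9 = 442 kN.
Bearing governs: 442 kN.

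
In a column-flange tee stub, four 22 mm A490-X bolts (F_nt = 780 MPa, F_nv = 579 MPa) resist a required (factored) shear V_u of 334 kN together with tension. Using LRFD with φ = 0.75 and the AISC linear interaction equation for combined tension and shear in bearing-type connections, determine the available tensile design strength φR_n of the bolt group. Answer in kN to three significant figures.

A_b = π·22²/4 = 380.1 mm²; f_rv = 334 × 1000 / (4 × 380.1) = 219.7 MPa.
F'_nt = 1.3 F_nt − (F_nt / φF_nv) f_rv = 1.3·780 − (780/(0.75·579))·219.7 = 619.4 MPa, capped at F_nt → F'_nt = 619.4 MPa.
R_n = F'_nt · A_b · n = 619.4 × 380.1 × 4 / 1000 = 941.9 kN.
Design strength φR_n = 0.75 × 941.9 = 706 kN.

706 kN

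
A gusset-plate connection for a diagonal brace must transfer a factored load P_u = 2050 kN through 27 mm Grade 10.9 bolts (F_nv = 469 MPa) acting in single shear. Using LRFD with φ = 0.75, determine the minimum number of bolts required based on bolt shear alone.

11 bolts

A_b = π·27²/4 = 572.6 mm².
Per-bolt design strength φR_n = 0.75 × 469 × 572.6 × 1 / 1000 = 201.4 kN.
n ≥ 2050 / 201.4 = 10.18 → use 11 bolts.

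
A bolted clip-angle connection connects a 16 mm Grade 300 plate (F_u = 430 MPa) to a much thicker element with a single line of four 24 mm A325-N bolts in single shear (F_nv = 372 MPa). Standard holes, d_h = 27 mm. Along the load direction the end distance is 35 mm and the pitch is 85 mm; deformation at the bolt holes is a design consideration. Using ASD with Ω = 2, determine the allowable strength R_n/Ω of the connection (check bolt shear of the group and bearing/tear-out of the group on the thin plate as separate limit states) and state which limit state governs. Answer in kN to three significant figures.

Bolt shear: A_b = π·24²/4 = 452.4 mm²; R_n = 372 × 452.4 × 4 × 1 / 1000 = 673.2 kN → 673.2 / 2 = 337 kN.
Bearing (1.2 l_c t F_u ≤ 2.4 d t F_u): upper limit = 2.4·24·16·430 / 1000 = 396.3 kN.
  Edge l_c = 35 − 27/2 = 21.5 → r_n = 177.5 kN; interior l_c = 85 − 27 = 58 → r_n = 396.3 kN.
  R_n,bearing = 1·177.5 + 3·396.3 = 1366 kN → 1366 / 2 = 683 kN.
Bolt shear governs: 337 kN.

337 kN (bolt shear governs)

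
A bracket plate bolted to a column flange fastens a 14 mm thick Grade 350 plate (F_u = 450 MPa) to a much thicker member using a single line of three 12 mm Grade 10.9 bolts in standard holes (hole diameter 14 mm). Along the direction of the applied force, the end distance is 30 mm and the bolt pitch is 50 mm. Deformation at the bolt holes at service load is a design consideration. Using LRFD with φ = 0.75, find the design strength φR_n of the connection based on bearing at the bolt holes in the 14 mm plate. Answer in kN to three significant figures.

Per bolt r_n = 1.2 l_c t F_u ≤ 2.4 d t F_u; upper limit = 2.4 × 12 × 14 × 450 / 1000 = 181.4 kN.
Edge bolt: l_c = 30 − 14/2 = 23 mm → 1.2 × 23 × 14 × 450 / 1000 = 173.9 → r_n = 173.9 kN.
Interior bolts: l_c = 50 − 14 = 36 mm → 1.2 × 36 × 14 × 450 / 1000 = 272.2 → r_n = 181.4 kN.
R_n = 1 × 173.9 + 2 × 181.4 = 536.8 kN.
Design strength φR_n = 0.75 × 536.8 = 403 kN.

403 kN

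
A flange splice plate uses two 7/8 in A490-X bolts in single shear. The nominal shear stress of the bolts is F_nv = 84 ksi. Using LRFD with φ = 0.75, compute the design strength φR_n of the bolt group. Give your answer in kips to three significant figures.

75.8 kips

A_b = π × 0.875² / 4 = 0.6013 in².
R_n = F_nv · A_b · n · n_s = 84 × 0.6013 × 2 × 1 = 101 kips.
Design strength φR_n = 0.75 × 101 = 75.8 kips.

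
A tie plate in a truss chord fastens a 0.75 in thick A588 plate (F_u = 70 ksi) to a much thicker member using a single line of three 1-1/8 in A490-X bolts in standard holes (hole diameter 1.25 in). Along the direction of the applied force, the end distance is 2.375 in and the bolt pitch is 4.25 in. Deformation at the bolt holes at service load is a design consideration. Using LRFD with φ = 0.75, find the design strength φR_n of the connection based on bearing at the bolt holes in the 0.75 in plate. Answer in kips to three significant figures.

Per bolt r_n = 1.2 l_c t F_u ≤ 2.4 d t F_u; upper limit = 2.4 × 1.125 × 0.75 × 70 = 141.8 kips.
Edge bolt: l_c = 2.375 − 1.25/2 = 1.75 in → 1.2 × 1.75 × 0.75 × 70 = 110.3 → r_n = 110.3 kips.
Interior bolts: l_c = 4.25 − 1.25 = 3 in → 1.2 × 3 × 0.75 × 70 = 189 → r_n = 141.8 kips.
R_n = 1 × 110.3 + 2 × 141.8 = 393.8 kips.
Design strength φR_n = 0.75 × 393.8 = 295 kips.

295 kips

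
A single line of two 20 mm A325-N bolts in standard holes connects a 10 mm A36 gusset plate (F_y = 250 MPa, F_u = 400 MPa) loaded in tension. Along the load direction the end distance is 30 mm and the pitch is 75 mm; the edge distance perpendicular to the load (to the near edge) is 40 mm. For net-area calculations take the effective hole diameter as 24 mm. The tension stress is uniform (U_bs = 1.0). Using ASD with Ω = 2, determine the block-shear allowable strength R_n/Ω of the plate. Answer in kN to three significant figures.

135 kN

Shear plane L_v = 30 + 1·75 = 105 mm; A_gv = 105 × 10 = 1050 mm².
A_nv = (105 − 1.5·24) × 10 = 690 mm².
A_nt = (40 − 0.5·24) × 10 = 280 mm².
0.6 F_u A_nv = 165.6 kN; 0.6 F_y A_gv = 157.5 kN → shear yielding governs the shear term.
R_n = 157.5 + 1.0 × 400 × 280 / 1000 = 269.5 kN.
Allowable strength R_n/Ω = 269.5 / 2 = 135 kN.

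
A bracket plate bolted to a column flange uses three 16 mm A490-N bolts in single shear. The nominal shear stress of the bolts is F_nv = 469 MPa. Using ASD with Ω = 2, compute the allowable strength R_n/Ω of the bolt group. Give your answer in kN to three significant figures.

141 kN

A_b = π × 16² / 4 = 201.1 mm².
R_n = F_nv · A_b · n · n_s = 469 × 201.1 × 3 × 1 / 1000 = 282.9 kN.
Allowable strength R_n/Ω = 282.9 / 2 = 141 kN.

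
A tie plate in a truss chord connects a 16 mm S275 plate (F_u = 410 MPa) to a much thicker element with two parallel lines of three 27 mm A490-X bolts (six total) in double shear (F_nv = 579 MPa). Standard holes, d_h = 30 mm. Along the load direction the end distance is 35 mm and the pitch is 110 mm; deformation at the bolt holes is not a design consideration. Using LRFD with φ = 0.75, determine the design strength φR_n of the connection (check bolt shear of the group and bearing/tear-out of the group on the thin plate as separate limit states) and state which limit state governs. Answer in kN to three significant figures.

1890 kN (bearing governs)

Bolt shear: A_b = π·27²/4 = 572.6 mm²; R_n = 579 × 572.6 × 6 × 2 / 1000 = 3978 kN → 0.75 × 3978 = 2980 kN.
Bearing (1.5 l_c t F_u ≤ 3.0 d t F_u): upper limit = 3.0·27·16·410 / 1000 = 531.4 kN.
  Edge l_c = 35 − 30/2 = 20 → r_n = 196.8 kN; interior l_c = 110 − 30 = 80 → r_n = 531.4 kN.
  R_n,bearing = 2·196.8 + 4·531.4 = 2519 kN → 0.75 × 2519 = 1890 kN.
Bearing governs: 1890 kN.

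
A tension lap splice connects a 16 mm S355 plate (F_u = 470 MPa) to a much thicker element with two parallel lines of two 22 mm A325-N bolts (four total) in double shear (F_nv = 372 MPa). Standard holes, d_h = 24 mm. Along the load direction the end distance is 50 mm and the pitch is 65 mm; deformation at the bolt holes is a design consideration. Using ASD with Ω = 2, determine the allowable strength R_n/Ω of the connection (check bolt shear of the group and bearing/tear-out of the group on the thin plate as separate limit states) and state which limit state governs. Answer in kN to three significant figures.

Bolt shear: A_b = π·22²/4 = 380.1 mm²; R_n = 372 × 380.1 × 4 × 2 / 1000 = 1131 kN → 1131 / 2 = 566 kN.
Bearing (1.2 l_c t F_u ≤ 2.4 d t F_u): upper limit = 2.4·22·16·470 / 1000 = 397.1 kN.
  Edge l_c = 50 − 24/2 = 38 → r_n = 342.9 kN; interior l_c = 65 − 24 = 41 → r_n = 370 kN.
  R_n,bearing = 2·342.9 + 2·370 = 1426 kN → 1426 / 2 = 713 kN.
Bolt shear governs: 566 kN.

566 kN (bolt shear governs)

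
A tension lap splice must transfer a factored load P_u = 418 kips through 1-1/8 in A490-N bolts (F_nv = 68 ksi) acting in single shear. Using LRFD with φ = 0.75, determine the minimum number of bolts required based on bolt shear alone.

9 bolts

A_b = π·1.125²/4 = 0.994 in².
Per-bolt design strength φR_n = 0.75 × 68 × 0.994 × 1 = 50.69 kips.
n ≥ 418 / 50.69 = 8.245 → use 9 bolts.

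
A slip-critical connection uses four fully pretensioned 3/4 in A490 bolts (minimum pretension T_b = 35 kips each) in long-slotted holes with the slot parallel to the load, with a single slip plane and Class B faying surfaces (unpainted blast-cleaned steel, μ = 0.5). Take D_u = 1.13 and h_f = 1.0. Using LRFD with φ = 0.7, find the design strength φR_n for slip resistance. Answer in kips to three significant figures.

R_n = μ · D_u · h_f · T_b · n_s · n_b = 0.5 × 1.13 × 1.0 × 35 × 1 × 4 = 79.1 kips.
Design strength φR_n = 0.7 × 79.1 = 55.4 kips.

55.4 kips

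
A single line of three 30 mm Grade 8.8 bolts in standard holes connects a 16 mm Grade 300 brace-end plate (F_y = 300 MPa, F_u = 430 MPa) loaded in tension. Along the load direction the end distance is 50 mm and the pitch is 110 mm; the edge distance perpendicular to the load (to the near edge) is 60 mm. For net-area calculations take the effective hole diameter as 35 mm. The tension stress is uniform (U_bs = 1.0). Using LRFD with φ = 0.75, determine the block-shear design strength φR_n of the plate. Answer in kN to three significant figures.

784 kN

Shear plane L_v = 50 + 2·110 = 270 mm; A_gv = 270 × 16 = 4320 mm².
A_nv = (270 − 2.5·35) × 16 = 2920 mm².
A_nt = (60 − 0.5·35) × 16 = 680 mm².
0.6 F_u A_nv = 753.4 kN; 0.6 F_y A_gv = 777.6 kN → shear rupture governs the shear term.
R_n = 753.4 + 1.0 × 430 × 680 / 1000 = 1046 kN.
Design strength φR_n = 0.75 × 1046 = 784 kN.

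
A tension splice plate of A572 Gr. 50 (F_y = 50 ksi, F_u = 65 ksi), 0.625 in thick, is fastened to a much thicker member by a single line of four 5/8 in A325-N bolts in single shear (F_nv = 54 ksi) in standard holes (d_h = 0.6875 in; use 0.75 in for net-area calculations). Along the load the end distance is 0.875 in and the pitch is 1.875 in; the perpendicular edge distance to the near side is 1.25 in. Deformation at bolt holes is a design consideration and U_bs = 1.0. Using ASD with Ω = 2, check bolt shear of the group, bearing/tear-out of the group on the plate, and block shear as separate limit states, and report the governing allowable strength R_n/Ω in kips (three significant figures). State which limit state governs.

Bolt shear: A_b = π·0.625²/4 = 0.3068 in²; R_n = 54 × 0.3068 × 4 × 1 = 66.27 kips → 66.27 / 2 = 33.1 kips.
Bearing: edge l_c = 0.5312, r_n = 25.9 kips; interior l_c = 1.188, r_n = 57.89 kips; R_n = 25.9 + 3·57.89 = 199.6 kips → 99.8 kips.
Block shear: A_gv = 4.062, A_nv = 2.422, A_nt = 0.5469 in²; R_n = min(0.6F_uA_nv, 0.6F_yA_gv) + U_bs·F_u·A_nt = 130 kips → 65 kips.
Bolt shear governs: 33.1 kips.

33.1 kips (bolt shear governs)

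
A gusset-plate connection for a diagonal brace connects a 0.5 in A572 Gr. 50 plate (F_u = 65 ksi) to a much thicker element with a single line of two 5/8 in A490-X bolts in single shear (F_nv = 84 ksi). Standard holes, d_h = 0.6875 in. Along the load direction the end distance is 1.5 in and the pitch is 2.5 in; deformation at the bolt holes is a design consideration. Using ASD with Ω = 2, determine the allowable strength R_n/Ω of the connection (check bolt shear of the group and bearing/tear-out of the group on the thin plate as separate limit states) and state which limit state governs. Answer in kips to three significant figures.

25.8 kips (bolt shear governs)

Bolt shear: A_b = π·0.625²/4 = 0.3068 in²; R_n = 84 × 0.3068 × 2 × 1 = 51.54 kips → 51.54 / 2 = 25.8 kips.
Bearing (1.2 l_c t F_u ≤ 2.4 d t F_u): upper limit = 2.4·0.625·0.5·65 = 48.75 kips.
  Edge l_c = 1.5 − 0.6875/2 = 1.156 → r_n = 45.09 kips; interior l_c = 2.5 − 0.6875 = 1.812 → r_n = 48.75 kips.
  R_n,bearing = 1·45.09 + 1·48.75 = 93.84 kips → 93.84 / 2 = 46.9 kips.
Bolt shear governs: 25.8 kips.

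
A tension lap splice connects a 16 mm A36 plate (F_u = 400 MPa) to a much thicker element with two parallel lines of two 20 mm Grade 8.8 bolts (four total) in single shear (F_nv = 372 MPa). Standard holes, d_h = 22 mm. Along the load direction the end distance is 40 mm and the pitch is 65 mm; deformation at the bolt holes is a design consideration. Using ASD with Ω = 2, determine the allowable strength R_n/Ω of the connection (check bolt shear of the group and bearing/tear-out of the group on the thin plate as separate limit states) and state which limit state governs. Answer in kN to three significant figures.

234 kN (bolt shear governs)

Bolt shear: A_b = π·20²/4 = 314.2 mm²; R_n = 372 × 314.2 × 4 × 1 / 1000 = 467.5 kN → 467.5 / 2 = 234 kN.
Bearing (1.2 l_c t F_u ≤ 2.4 d t F_u): upper limit = 2.4·20·16·400 / 1000 = 307.2 kN.
  Edge l_c = 40 − 22/2 = 29 → r_n = 222.7 kN; interior l_c = 65 − 22 = 43 → r_n = 307.2 kN.
  R_n,bearing = 2·222.7 + 2·307.2 = 1060 kN → 1060 / 2 = 530 kN.
Bolt shear governs: 234 kN.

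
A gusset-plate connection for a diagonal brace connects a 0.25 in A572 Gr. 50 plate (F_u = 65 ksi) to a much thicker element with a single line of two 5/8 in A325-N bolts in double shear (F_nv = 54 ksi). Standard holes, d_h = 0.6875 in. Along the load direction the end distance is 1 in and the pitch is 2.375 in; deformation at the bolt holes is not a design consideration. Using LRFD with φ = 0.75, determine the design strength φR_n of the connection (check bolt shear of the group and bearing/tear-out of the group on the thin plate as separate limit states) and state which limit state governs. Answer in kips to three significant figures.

34.8 kips (bearing governs)

Bolt shear: A_b = π·0.625²/4 = 0.3068 in²; R_n = 54 × 0.3068 × 2 × 2 = 66.27 kips → 0.75 × 66.27 = 49.7 kips.
Bearing (1.5 l_c t F_u ≤ 3.0 d t F_u): upper limit = 3.0·0.625·0.25·65 = 30.47 kips.
  Edge l_c = 1 − 0.6875/2 = 0.6562 → r_n = 16 kips; interior l_c = 2.375 − 0.6875 = 1.688 → r_n = 30.47 kips.
  R_n,bearing = 1·16 + 1·30.47 = 46.46 kips → 0.75 × 46.46 = 34.8 kips.
Bearing governs: 34.8 kips.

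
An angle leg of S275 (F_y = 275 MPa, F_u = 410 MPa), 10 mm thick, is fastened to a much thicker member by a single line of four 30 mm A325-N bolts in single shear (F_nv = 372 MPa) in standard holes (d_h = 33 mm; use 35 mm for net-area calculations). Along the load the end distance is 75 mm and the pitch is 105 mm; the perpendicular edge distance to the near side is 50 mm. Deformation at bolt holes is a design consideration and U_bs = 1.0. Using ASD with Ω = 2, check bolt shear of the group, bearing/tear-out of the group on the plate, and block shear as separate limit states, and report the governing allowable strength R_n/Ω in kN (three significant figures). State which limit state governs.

Bolt shear: A_b = π·30²/4 = 706.9 mm²; R_n = 372 × 706.9 × 4 × 1 / 1000 = 1052 kN → 1052 / 2 = 526 kN.
Bearing: edge l_c = 58.5, r_n = 287.8 kN; interior l_c = 72, r_n = 295.2 kN; R_n = 287.8 + 3·295.2 = 1173 kN → 587 kN.
Block shear: A_gv = 3900, A_nv = 2675, A_nt = 325 mm²; R_n = min(0.6F_uA_nv, 0.6F_yA_gv) + U_bs·F_u·A_nt = 776.8 kN → 388 kN.
Block shear governs: 388 kN.

388 kN (block shear governs)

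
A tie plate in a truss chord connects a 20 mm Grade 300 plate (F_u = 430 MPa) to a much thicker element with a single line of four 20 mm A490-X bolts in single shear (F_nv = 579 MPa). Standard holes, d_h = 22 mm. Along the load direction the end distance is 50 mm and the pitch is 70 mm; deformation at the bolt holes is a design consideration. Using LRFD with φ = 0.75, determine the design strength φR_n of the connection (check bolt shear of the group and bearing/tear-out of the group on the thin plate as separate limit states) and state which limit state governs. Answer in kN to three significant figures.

Bolt shear: A_b = π·20²/4 = 314.2 mm²; R_n = 579 × 314.2 × 4 × 1 / 1000 = 727.6 kN → 0.75 × 727.6 = 546 kN.
Bearing (1.2 l_c t F_u ≤ 2.4 d t F_u): upper limit = 2.4·20·20·430 / 1000 = 412.8 kN.
  Edge l_c = 50 − 22/2 = 39 → r_n = 402.5 kN; interior l_c = 70 − 22 = 48 → r_n = 412.8 kN.
  R_n,bearing = 1·402.5 + 3·412.8 = 1641 kN → 0.75 × 1641 = 1230 kN.
Bolt shear governs: 546 kN.

546 kN (bolt shear governs)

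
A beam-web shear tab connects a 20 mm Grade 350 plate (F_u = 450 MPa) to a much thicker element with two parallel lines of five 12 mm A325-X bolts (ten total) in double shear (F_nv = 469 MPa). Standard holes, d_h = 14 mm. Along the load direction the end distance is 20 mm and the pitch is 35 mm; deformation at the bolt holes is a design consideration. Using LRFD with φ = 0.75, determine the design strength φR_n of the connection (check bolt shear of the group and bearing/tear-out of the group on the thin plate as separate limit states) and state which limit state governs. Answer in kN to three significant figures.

Bolt shear: A_b = π·12²/4 = 113.1 mm²; R_n = 469 × 113.1 × 10 × 2 / 1000 = 1061 kN → 0.75 × 1061 = 796 kN.
Bearing (1.2 l_c t F_u ≤ 2.4 d t F_u): upper limit = 2.4·12·20·450 / 1000 = 259.2 kN.
  Edge l_c = 20 − 14/2 = 13 → r_n = 140.4 kN; interior l_c = 35 − 14 = 21 → r_n = 226.8 kN.
  R_n,bearing = 2·140.4 + 8·226.8 = 2095 kN → 0.75 × 2095 = 1570 kN.
Bolt shear governs: 796 kN.

796 kN (bolt shear governs)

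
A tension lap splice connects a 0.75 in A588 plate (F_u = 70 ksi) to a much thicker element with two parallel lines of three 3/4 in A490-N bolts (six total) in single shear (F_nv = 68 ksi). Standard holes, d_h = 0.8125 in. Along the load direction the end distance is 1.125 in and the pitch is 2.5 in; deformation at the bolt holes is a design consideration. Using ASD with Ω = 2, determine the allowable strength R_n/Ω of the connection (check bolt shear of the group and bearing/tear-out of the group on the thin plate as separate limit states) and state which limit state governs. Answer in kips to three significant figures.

Bolt shear: A_b = π·0.75²/4 = 0.4418 in²; R_n = 68 × 0.4418 × 6 × 1 = 180.2 kips → 180.2 / 2 = 90.1 kips.
Bearing (1.2 l_c t F_u ≤ 2.4 d t F_u): upper limit = 2.4·0.75·0.75·70 = 94.5 kips.
  Edge l_c = 1.125 − 0.8125/2 = 0.7188 → r_n = 45.28 kips; interior l_c = 2.5 − 0.8125 = 1.688 → r_n = 94.5 kips.
  R_n,bearing = 2·45.28 + 4·94.5 = 468.6 kips → 468.6 / 2 = 234 kips.
Bolt shear governs: 90.1 kips.

90.1 kips (bolt shear governs)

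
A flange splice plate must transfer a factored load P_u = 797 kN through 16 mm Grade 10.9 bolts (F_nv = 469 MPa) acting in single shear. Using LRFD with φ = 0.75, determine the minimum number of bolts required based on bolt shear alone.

12 bolts

A_b = π·16²/4 = 201.1 mm².
Per-bolt design strength φR_n = 0.75 × 469 × 201.1 × 1 / 1000 = 70.72 kN.
n ≥ 797 / 70.72 = 11.27 → use 12 bolts.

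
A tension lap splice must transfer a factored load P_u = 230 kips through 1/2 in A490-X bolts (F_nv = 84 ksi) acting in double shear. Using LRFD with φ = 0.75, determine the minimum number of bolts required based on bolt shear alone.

A_b = π·0.5²/4 = 0.1963 in².
Per-bolt design strength φR_n = 0.75 × 84 × 0.1963 × 2 = 24.74 kips.
n ≥ 230 / 24.74 = 9.297 → use 10 bolts.

10 bolts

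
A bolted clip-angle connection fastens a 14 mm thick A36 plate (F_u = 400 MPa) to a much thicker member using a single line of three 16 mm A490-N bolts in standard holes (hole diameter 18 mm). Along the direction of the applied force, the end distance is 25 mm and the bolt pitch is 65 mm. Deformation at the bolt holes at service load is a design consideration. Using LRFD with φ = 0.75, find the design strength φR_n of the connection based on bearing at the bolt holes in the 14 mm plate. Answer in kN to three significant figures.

403 kN

Per bolt r_n = 1.2 l_c t F_u ≤ 2.4 d t F_u; upper limit = 2.4 × 16 × 14 × 400 / 1000 = 215 kN.
Edge bolt: l_c = 25 − 18/2 = 16 mm → 1.2 × 16 × 14 × 400 / 1000 = 107.5 → r_n = 107.5 kN.
Interior bolts: l_c = 65 − 18 = 47 mm → 1.2 × 47 × 14 × 400 / 1000 = 315.8 → r_n = 215 kN.
R_n = 1 × 107.5 + 2 × 215 = 537.6 kN.
Design strength φR_n = 0.75 × 537.6 = 403 kN.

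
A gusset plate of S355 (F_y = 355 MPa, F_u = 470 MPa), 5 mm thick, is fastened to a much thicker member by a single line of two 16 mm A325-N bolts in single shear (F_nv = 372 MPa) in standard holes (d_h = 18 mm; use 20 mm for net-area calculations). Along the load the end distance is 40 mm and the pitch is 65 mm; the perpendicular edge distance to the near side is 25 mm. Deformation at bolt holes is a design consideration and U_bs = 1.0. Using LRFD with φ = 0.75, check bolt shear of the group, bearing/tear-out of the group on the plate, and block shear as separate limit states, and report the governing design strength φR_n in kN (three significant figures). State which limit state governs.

106 kN (block shear governs)

Bolt shear: A_b = π·16²/4 = 201.1 mm²; R_n = 372 × 201.1 × 2 × 1 / 1000 = 149.6 kN → 0.75 × 149.6 = 112 kN.
Bearing: edge l_c = 31, r_n = 87.42 kN; interior l_c = 47, r_n = 90.24 kN; R_n = 87.42 + 1·90.24 = 177.7 kN → 133 kN.
Block shear: A_gv = 525, A_nv = 375, A_nt = 75 mm²; R_n = min(0.6F_uA_nv, 0.6F_yA_gv) + U_bs·F_u·A_nt = 141 kN → 106 kN.
Block shear governs: 106 kN.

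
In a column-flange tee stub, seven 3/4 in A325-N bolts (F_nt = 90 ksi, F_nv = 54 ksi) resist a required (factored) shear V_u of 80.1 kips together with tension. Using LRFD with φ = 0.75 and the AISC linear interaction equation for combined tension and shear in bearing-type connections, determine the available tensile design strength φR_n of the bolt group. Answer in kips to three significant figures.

138 kips

A_b = π·0.75²/4 = 0.4418 in²; f_rv = 80.1 / (7 × 0.4418) = 25.9 ksi.
F'_nt = 1.3 F_nt − (F_nt / φF_nv) f_rv = 1.3·90 − (90/(0.75·54))·25.9 = 59.44 ksi, capped at F_nt → F'_nt = 59.44 ksi.
R_n = F'_nt · A_b · n = 59.44 × 0.4418 × 7 = 183.8 kips.
Design strength φR_n = 0.75 × 183.8 = 138 kips.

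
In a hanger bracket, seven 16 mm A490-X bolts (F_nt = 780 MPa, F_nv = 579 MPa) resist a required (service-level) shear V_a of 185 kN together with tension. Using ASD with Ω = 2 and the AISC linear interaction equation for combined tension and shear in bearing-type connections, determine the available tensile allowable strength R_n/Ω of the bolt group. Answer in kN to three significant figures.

A_b = π·16²/4 = 201.1 mm²; f_rv = 185 × 1000 / (7 × 201.1) = 131.4 MPa.
F'_nt = 1.3 F_nt − (Ω F_nt / F_nv) f_rv = 1.3·780 − (2·780/579)·131.4 = 659.8 MPa, capped at F_nt → F'_nt = 659.8 MPa.
R_n = F'_nt · A_b · n = 659.8 × 201.1 × 7 / 1000 = 928.7 kN.
Allowable strength R_n/Ω = 928.7 / 2 = 464 kN.

464 kN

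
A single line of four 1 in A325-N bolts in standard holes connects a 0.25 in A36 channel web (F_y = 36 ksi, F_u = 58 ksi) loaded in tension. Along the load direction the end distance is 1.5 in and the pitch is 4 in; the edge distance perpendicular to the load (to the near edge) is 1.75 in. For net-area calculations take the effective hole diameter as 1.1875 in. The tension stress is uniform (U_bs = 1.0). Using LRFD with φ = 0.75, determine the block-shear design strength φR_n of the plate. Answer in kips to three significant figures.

Shear plane L_v = 1.5 + 3·4 = 13.5 in; A_gv = 13.5 × 0.25 = 3.375 in².
A_nv = (13.5 − 3.5·1.1875) × 0.25 = 2.336 in².
A_nt = (1.75 − 0.5·1.1875) × 0.25 = 0.2891 in².
0.6 F_u A_nv = 81.29 kips; 0.6 F_y A_gv = 72.9 kips → shear yielding governs the shear term.
R_n = 72.9 + 1.0 × 58 × 0.2891 = 89.67 kips.
Design strength φR_n = 0.75 × 89.67 = 67.2 kips.

67.2 kips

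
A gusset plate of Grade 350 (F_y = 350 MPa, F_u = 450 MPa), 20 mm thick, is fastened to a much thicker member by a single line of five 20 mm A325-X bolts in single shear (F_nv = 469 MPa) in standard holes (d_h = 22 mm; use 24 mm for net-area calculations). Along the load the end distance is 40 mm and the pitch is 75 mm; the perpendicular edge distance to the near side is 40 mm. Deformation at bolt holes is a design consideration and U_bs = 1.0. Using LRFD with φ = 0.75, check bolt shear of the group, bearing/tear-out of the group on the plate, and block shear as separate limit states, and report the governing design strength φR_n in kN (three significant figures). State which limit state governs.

553 kN (bolt shear governs)

Bolt shear: A_b = π·20²/4 = 314.2 mm²; R_n = 469 × 314.2 × 5 × 1 / 1000 = 736.7 kN → 0.75 × 736.7 = 553 kN.
Bearing: edge l_c = 29, r_n = 313.2 kN; interior l_c = 53, r_n = 432 kN; R_n = 313.2 + 4·432 = 2041 kN → 1530 kN.
Block shear: A_gv = 6800, A_nv = 4640, A_nt = 560 mm²; R_n = min(0.6F_uA_nv, 0.6F_yA_gv) + U_bs·F_u·A_nt = 1505 kN → 1130 kN.
Bolt shear governs: 553 kN.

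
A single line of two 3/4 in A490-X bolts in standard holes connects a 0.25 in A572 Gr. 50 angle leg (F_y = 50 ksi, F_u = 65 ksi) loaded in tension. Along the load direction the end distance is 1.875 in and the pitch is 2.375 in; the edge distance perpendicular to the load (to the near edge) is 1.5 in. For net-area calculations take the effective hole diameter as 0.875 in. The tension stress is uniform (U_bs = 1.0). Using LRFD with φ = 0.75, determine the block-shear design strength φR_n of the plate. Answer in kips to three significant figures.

Shear plane L_v = 1.875 + 1·2.375 = 4.25 in; A_gv = 4.25 × 0.25 = 1.062 in².
A_nv = (4.25 − 1.5·0.875) × 0.25 = 0.7344 in².
A_nt = (1.5 − 0.5·0.875) × 0.25 = 0.2656 in².
0.6 F_u A_nv = 28.64 kips; 0.6 F_y A_gv = 31.88 kips → shear rupture governs the shear term.
R_n = 28.64 + 1.0 × 65 × 0.2656 = 45.91 kips.
Design strength φR_n = 0.75 × 45.91 = 34.4 kips.

34.4 kips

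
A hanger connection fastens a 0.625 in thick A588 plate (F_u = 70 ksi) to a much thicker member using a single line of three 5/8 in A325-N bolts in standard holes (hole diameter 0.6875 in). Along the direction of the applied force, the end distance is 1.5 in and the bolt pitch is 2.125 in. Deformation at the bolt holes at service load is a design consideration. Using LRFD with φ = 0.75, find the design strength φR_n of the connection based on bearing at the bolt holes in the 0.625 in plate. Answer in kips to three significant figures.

144 kips

Per bolt r_n = 1.2 l_c t F_u ≤ 2.4 d t F_u; upper limit = 2.4 × 0.625 × 0.625 × 70 = 65.62 kips.
Edge bolt: l_c = 1.5 − 0.6875/2 = 1.156 in → 1.2 × 1.156 × 0.625 × 70 = 60.7 → r_n = 60.7 kips.
Interior bolts: l_c = 2.125 − 0.6875 = 1.438 in → 1.2 × 1.438 × 0.625 × 70 = 75.47 → r_n = 65.62 kips.
R_n = 1 × 60.7 + 2 × 65.62 = 192 kips.
Design strength φR_n = 0.75 × 192 = 144 kips.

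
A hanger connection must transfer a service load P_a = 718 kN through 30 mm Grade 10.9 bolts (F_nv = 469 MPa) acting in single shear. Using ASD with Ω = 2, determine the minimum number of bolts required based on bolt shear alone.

A_b = π·30²/4 = 706.9 mm².
Per-bolt allowable strength R_n/Ω = 469 × 706.9 × 1 / 1000 / 2 = 165.8 kN.
n ≥ 718 / 165.8 = 4.332 → use 5 bolts.

5 bolts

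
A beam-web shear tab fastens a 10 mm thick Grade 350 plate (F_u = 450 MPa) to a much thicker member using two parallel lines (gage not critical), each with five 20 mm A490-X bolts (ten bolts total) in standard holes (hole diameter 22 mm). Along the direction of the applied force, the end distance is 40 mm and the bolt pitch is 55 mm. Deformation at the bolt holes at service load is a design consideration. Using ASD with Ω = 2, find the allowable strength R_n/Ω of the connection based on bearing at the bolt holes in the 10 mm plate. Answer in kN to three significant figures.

869 kN

Per bolt r_n = 1.2 l_c t F_u ≤ 2.4 d t F_u; upper limit = 2.4 × 20 × 10 × 450 / 1000 = 216 kN.
Edge bolt: l_c = 40 − 22/2 = 29 mm → 1.2 × 29 × 10 × 450 / 1000 = 156.6 → r_n = 156.6 kN.
Interior bolts: l_c = 55 − 22 = 33 mm → 1.2 × 33 × 10 × 450 / 1000 = 178.2 → r_n = 178.2 kN.
R_n = 2 × 156.6 + 8 × 178.2 = 1739 kN.
Allowable strength R_n/Ω = 1739 / 2 = 869 kN.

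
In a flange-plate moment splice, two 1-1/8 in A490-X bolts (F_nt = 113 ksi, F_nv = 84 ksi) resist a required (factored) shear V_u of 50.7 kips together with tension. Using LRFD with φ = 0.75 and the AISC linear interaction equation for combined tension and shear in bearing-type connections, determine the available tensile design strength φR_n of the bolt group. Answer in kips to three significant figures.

151 kips

A_b = π·1.125²/4 = 0.994 in²; f_rv = 50.7 / (2 × 0.994) = 25.5 ksi.
F'_nt = 1.3 F_nt − (F_nt / φF_nv) f_rv = 1.3·113 − (113/(0.75·84))·25.5 = 101.2 ksi, capped at F_nt → F'_nt = 101.2 ksi.
R_n = F'_nt · A_b · n = 101.2 × 0.994 × 2 = 201.1 kips.
Design strength φR_n = 0.75 × 201.1 = 151 kips.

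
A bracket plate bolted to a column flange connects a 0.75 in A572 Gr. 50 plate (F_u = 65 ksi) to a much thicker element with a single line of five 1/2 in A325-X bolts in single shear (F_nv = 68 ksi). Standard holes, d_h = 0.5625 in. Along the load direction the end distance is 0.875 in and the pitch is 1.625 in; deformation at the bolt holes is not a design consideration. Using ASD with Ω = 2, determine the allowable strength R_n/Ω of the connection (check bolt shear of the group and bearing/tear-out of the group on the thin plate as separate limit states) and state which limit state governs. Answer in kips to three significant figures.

Bolt shear: A_b = π·0.5²/4 = 0.1963 in²; R_n = 68 × 0.1963 × 5 × 1 = 66.76 kips → 66.76 / 2 = 33.4 kips.
Bearing (1.5 l_c t F_u ≤ 3.0 d t F_u): upper limit = 3.0·0.5·0.75·65 = 73.12 kips.
  Edge l_c = 0.875 − 0.5625/2 = 0.5938 → r_n = 43.42 kips; interior l_c = 1.625 − 0.5625 = 1.062 → r_n = 73.12 kips.
  R_n,bearing = 1·43.42 + 4·73.12 = 335.9 kips → 335.9 / 2 = 168 kips.
Bolt shear governs: 33.4 kips.

33.4 kips (bolt shear governs)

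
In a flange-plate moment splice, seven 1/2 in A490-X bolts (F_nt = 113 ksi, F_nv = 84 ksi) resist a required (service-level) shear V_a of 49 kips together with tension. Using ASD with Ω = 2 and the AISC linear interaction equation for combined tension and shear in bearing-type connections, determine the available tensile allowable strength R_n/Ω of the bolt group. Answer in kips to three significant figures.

35 kips

A_b = π·0.5²/4 = 0.1963 in²; f_rv = 49 / (7 × 0.1963) = 35.65 ksi.
F'_nt = 1.3 F_nt − (Ω F_nt / F_nv) f_rv = 1.3·113 − (2·113/84)·35.65 = 50.98 ksi, capped at F_nt → F'_nt = 50.98 ksi.
R_n = F'_nt · A_b · n = 50.98 × 0.1963 × 7 = 70.07 kips.
Allowable strength R_n/Ω = 70.07 / 2 = 35 kips.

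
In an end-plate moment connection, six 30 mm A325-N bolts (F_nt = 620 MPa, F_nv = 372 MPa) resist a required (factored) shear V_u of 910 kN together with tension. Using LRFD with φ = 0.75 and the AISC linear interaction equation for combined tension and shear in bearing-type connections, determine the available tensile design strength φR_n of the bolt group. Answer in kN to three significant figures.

A_b = π·30²/4 = 706.9 mm²; f_rv = 910 × 1000 / (6 × 706.9) = 214.6 MPa.
F'_nt = 1.3 F_nt − (F_nt / φF_nv) f_rv = 1.3·620 − (620/(0.75·372))·214.6 = 329.2 MPa, capped at F_nt → F'_nt = 329.2 MPa.
R_n = F'_nt · A_b · n = 329.2 × 706.9 × 6 / 1000 = 1396 kN.
Design strength φR_n = 0.75 × 1396 = 1050 kN.

1050 kN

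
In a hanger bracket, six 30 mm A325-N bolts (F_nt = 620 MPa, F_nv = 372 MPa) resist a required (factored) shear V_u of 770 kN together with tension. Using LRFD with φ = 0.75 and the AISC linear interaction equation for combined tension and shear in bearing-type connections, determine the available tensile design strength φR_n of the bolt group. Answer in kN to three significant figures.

1280 kN

A_b = π·30²/4 = 706.9 mm²; f_rv = 770 × 1000 / (6 × 706.9) = 181.6 MPa.
F'_nt = 1.3 F_nt − (F_nt / φF_nv) f_rv = 1.3·620 − (620/(0.75·372))·181.6 = 402.5 MPa, capped at F_nt → F'_nt = 402.5 MPa.
R_n = F'_nt · A_b · n = 402.5 × 706.9 × 6 / 1000 = 1707 kN.
Design strength φR_n = 0.75 × 1707 = 1280 kN.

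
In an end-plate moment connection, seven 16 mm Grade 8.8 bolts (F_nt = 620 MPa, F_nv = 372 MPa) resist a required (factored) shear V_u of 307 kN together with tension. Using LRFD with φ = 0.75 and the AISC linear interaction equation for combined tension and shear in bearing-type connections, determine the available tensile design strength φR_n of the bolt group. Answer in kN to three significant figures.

339 kN

A_b = π·16²/4 = 201.1 mm²; f_rv = 307 × 1000 / (7 × 201.1) = 218.1 MPa.
F'_nt = 1.3 F_nt − (F_nt / φF_nv) f_rv = 1.3·620 − (620/(0.75·372))·218.1 = 321.3 MPa, capped at F_nt → F'_nt = 321.3 MPa.
R_n = F'_nt · A_b · n = 321.3 × 201.1 × 7 / 1000 = 452.2 kN.
Design strength φR_n = 0.75 × 452.2 = 339 kN.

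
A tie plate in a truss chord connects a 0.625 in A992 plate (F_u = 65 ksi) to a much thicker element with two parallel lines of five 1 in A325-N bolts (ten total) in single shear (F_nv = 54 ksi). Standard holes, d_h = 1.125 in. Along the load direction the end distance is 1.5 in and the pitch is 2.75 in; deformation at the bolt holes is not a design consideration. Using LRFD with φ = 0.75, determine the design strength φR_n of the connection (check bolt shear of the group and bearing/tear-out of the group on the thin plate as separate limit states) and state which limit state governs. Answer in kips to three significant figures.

Bolt shear: A_b = π·1²/4 = 0.7854 in²; R_n = 54 × 0.7854 × 10 × 1 = 424.1 kips → 0.75 × 424.1 = 318 kips.
Bearing (1.5 l_c t F_u ≤ 3.0 d t F_u): upper limit = 3.0·1·0.625·65 = 121.9 kips.
  Edge l_c = 1.5 − 1.125/2 = 0.9375 → r_n = 57.13 kips; interior l_c = 2.75 − 1.125 = 1.625 → r_n = 99.02 kips.
  R_n,bearing = 2·57.13 + 8·99.02 = 906.4 kips → 0.75 × 906.4 = 680 kips.
Bolt shear governs: 318 kips.

318 kips (bolt shear governs)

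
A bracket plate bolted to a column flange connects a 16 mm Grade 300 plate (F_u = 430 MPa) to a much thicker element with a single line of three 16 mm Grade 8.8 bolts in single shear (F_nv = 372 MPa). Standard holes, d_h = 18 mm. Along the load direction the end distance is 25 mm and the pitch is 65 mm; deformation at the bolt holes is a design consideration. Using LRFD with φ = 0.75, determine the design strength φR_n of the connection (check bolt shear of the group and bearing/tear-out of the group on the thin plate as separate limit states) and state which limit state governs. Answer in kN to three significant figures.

Bolt shear: A_b = π·16²/4 = 201.1 mm²; R_n = 372 × 201.1 × 3 × 1 / 1000 = 224.4 kN → 0.75 × 224.4 = 168 kN.
Bearing (1.2 l_c t F_u ≤ 2.4 d t F_u): upper limit = 2.4·16·16·430 / 1000 = 264.2 kN.
  Edge l_c = 25 − 18/2 = 16 → r_n = 132.1 kN; interior l_c = 65 − 18 = 47 → r_n = 264.2 kN.
  R_n,bearing = 1·132.1 + 2·264.2 = 660.5 kN → 0.75 × 660.5 = 495 kN.
Bolt shear governs: 168 kN.

168 kN (bolt shear governs)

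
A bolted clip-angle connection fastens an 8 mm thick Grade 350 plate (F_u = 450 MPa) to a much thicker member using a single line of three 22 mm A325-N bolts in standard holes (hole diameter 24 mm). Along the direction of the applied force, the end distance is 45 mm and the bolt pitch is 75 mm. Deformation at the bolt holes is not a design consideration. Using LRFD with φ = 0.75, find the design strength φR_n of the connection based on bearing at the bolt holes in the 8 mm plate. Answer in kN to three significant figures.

Per bolt r_n = 1.5 l_c t F_u ≤ 3.0 d t F_u; upper limit = 3.0 × 22 × 8 × 450 / 1000 = 237.6 kN.
Edge bolt: l_c = 45 − 24/2 = 33 mm → 1.5 × 33 × 8 × 450 / 1000 = 178.2 → r_n = 178.2 kN.
Interior bolts: l_c = 75 − 24 = 51 mm → 1.5 × 51 × 8 × 450 / 1000 = 275.4 → r_n = 237.6 kN.
R_n = 1 × 178.2 + 2 × 237.6 = 653.4 kN.
Design strength φR_n = 0.75 × 653.4 = 490 kN.

490 kN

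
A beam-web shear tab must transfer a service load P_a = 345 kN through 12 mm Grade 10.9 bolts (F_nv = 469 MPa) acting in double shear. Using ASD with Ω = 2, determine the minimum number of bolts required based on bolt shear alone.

A_b = π·12²/4 = 113.1 mm².
Per-bolt allowable strength R_n/Ω = 469 × 113.1 × 2 / 1000 / 2 = 53.04 kN.
n ≥ 345 / 53.04 = 6.504 → use 7 bolts.

7 bolts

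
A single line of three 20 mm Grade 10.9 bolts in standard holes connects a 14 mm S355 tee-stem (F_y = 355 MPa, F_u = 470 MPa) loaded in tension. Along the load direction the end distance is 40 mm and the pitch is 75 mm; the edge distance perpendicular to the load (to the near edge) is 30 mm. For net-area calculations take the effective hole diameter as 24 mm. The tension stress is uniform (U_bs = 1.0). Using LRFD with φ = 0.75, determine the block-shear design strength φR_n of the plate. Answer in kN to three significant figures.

474 kN

Shear plane L_v = 40 + 2·75 = 190 mm; A_gv = 190 × 14 = 2660 mm².
A_nv = (190 − 2.5·24) × 14 = 1820 mm².
A_nt = (30 − 0.5·24) × 14 = 252 mm².
0.6 F_u A_nv = 513.2 kN; 0.6 F_y A_gv = 566.6 kN → shear rupture governs the shear term.
R_n = 513.2 + 1.0 × 470 × 252 / 1000 = 631.7 kN.
Design strength φR_n = 0.75 × 631.7 = 474 kN.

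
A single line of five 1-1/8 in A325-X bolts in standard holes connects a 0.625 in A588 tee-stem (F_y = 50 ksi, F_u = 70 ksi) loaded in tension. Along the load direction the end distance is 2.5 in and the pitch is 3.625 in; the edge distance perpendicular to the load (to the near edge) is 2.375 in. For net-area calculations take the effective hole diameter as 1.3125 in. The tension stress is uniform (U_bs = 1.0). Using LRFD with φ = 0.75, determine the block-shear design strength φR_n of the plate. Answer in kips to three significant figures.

Shear plane L_v = 2.5 + 4·3.625 = 17 in; A_gv = 17 × 0.625 = 10.62 in².
A_nv = (17 − 4.5·1.3125) × 0.625 = 6.934 in².
A_nt = (2.375 − 0.5·1.3125) × 0.625 = 1.074 in².
0.6 F_u A_nv = 291.2 kips; 0.6 F_y A_gv = 318.8 kips → shear rupture governs the shear term.
R_n = 291.2 + 1.0 × 70 × 1.074 = 366.4 kips.
Design strength φR_n = 0.75 × 366.4 = 275 kips.

275 kips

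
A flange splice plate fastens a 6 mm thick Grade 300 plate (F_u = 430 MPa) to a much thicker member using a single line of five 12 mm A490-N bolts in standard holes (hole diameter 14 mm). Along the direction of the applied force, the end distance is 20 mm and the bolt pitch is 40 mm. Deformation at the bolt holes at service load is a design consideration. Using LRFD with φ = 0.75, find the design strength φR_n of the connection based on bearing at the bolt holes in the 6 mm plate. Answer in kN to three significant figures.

Per bolt r_n = 1.2 l_c t F_u ≤ 2.4 d t F_u; upper limit = 2.4 × 12 × 6 × 430 / 1000 = 74.3 kN.
Edge bolt: l_c = 20 − 14/2 = 13 mm → 1.2 × 13 × 6 × 430 / 1000 = 40.25 → r_n = 40.25 kN.
Interior bolts: l_c = 40 − 14 = 26 mm → 1.2 × 26 × 6 × 430 / 1000 = 80.5 → r_n = 74.3 kN.
R_n = 1 × 40.25 + 4 × 74.3 = 337.5 kN.
Design strength φR_n = 0.75 × 337.5 = 253 kN.

253 kN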